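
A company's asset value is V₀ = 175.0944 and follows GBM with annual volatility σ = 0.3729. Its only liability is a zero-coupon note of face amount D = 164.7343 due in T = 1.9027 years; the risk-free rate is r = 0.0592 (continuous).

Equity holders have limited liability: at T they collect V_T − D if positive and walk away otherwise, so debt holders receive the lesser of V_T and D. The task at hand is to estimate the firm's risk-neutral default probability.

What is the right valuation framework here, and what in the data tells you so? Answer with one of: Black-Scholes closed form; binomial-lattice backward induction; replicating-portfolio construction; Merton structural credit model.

Key observation: the question is about default risk generated by asset-value dynamics against a debt face of 164.7343 — the structural framework prices exactly that.

framework: Merton structural credit model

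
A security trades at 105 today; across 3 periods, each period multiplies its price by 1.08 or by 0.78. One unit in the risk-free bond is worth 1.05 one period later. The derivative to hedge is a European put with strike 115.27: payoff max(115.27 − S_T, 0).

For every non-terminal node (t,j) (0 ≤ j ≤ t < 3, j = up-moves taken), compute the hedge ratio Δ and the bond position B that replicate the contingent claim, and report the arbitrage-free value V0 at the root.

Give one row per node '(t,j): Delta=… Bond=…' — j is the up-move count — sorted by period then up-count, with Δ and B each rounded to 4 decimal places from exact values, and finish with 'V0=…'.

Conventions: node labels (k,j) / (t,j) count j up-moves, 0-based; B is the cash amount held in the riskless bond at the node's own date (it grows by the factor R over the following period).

Since d<R<u, set p* = (R−d)/(u−d) = 0.9000; price each node as the discounted p*-expectation of its children.
Payoffs at expiry: V(3,0)=65.4420, V(3,1)=46.2774, V(3,2)=19.7418, V(3,3)=0.0000
(2,0): S=63.8820. Δ = (V_up−V_dn)/(S_up−S_dn) = (46.2774−65.4420)/(68.9926−49.8280) = -1.0000. V = [p*·46.2774 + (1−p*)·65.4420]/1.05 = 45.8990. B = V − Δ·S = 109.7810.
(2,1): S=88.4520. Δ = (V_up−V_dn)/(S_up−S_dn) = (19.7418−46.2774)/(95.5282−68.9926) = -1.0000. V = [p*·19.7418 + (1−p*)·46.2774]/1.05 = 21.3290. B = V − Δ·S = 109.7810.
(2,2): S=122.4720. Δ = (V_up−V_dn)/(S_up−S_dn) = (0.0000−19.7418)/(132.2698−95.5282) = -0.5373. V = [p*·0.0000 + (1−p*)·19.7418]/1.05 = 1.8802. B = V − Δ·S = 67.6863.
(1,0): S=81.9000. Δ = (V_up−V_dn)/(S_up−S_dn) = (21.3290−45.8990)/(88.4520−63.8820) = -1.0000. V = [p*·21.3290 + (1−p*)·45.8990]/1.05 = 22.6533. B = V − Δ·S = 104.5533.
(1,1): S=113.4000. Δ = (V_up−V_dn)/(S_up−S_dn) = (1.8802−21.3290)/(122.4720−88.4520) = -0.5717. V = [p*·1.8802 + (1−p*)·21.3290]/1.05 = 3.6429. B = V − Δ·S = 68.4722.
(0,0): S=105.0000. Δ = (V_up−V_dn)/(S_up−S_dn) = (3.6429−22.6533)/(113.4000−81.9000) = -0.6035. V = [p*·3.6429 + (1−p*)·22.6533]/1.05 = 5.2799. B = V − Δ·S = 68.6479.
Sanity check at the root: Δ(0,0)·S0 + B(0,0) reproduces V0 = 5.2799.

(0,0): Delta=-0.6035 Bond=68.6479
(1,0): Delta=-1.0000 Bond=104.5533
(1,1): Delta=-0.5717 Bond=68.4722
(2,0): Delta=-1.0000 Bond=109.7810
(2,1): Delta=-1.0000 Bond=109.7810
(2,2): Delta=-0.5373 Bond=67.6863
V0=5.2799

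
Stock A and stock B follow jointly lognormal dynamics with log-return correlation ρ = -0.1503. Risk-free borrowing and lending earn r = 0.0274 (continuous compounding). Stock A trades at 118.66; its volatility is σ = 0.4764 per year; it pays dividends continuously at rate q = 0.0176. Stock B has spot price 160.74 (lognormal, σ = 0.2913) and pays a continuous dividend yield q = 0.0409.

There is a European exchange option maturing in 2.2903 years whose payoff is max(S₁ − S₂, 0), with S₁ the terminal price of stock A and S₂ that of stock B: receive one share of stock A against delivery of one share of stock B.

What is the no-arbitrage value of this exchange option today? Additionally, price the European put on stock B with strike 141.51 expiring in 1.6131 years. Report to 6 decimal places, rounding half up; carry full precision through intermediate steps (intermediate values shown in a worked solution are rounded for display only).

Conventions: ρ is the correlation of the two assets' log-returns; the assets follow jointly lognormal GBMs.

exchange price = 30.612016
price(stock B put K=141.51) = 14.273080

σ_eff = √(σ₁² + σ₂² − 2ρσ₁σ₂) = √(0.4764² + 0.2913² − 2·-0.1503·0.4764·0.2913) = 0.594583
d₁ = (ln(S₁/S₂) + (q₂ − q₁ + σ_eff²/2)T) / (σ_eff√T) = (ln(118.66/160.74) + (0.0409 − 0.0176 + 0.176764)·2.2903) / 0.899826 = 0.171901
d₂ = d₁ − σ_eff√T = 0.171901 − 0.899826 = -0.727924
N(d₁) = 0.568242,  N(d₂) = 0.233330
V = S₁·e^{−q₁T}·N(d₁) − S₂·e^{−q₂T}·N(d₂) = 64.763742 − 34.151726 = 30.612016
[vanilla: stock B put K=141.51]
σ√T = 0.2913·√1.6131 = 0.369974
d₁ = (ln(S/K) + (r−q+σ²/2)T) / (σ√T) = (ln(160.74/141.51) + (0.0274−0.0409+0.2913²/2)·1.6131) / 0.369974 = (0.127418 + 0.046664) / 0.369974 = 0.470523
d₂ = d₁ − σ√T = 0.470523 − 0.369974 = 0.100549
e^{−rT} = 0.956764
e^{−qT} = 0.936154
N(−d₁) = 0.318991,  N(−d₂) = 0.459954
price = K·e^{−rT}·N(−d₂) − S·e^{−qT}·N(−d₁) = 62.273941 − 48.000862 = 14.273080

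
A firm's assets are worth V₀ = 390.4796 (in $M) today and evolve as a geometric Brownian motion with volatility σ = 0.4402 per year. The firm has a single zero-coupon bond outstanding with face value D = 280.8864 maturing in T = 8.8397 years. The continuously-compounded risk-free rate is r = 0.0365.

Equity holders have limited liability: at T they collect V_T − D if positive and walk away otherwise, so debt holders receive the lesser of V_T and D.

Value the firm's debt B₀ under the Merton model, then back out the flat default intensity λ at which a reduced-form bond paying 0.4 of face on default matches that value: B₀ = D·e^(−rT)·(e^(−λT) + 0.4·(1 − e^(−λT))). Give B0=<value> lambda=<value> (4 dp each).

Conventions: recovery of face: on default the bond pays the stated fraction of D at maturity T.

B0=137.7182 lambda=0.0874

Work the structural quantities from V₀ = 390.4796 against face 280.8864:
d₁ = [ln(V₀/D) + (r + σ²/2)T] / (σ√T)
   = [ln(390.4796/280.8864) + (0.0365 + 0.5·0.4402²)·8.8397] / (0.4402·√8.8397)
   = [0.329425 + 1.179110] / 1.308786 = 1.152622
d₂ = d₁ − σ√T = 1.152622 − 1.308786 = -0.156165
N(d₁) = 0.875467,  N(d₂) = 0.437952,  e^(−rT) = 0.724228
E₀ = V₀·N(d₁) − D·e^(−rT)·N(d₂)
   = 390.4796·0.875467 − 280.8864·0.724228·0.437952 = 252.761421
B₀ = V₀ − E₀ = 390.4796 − 252.761421 = 137.718179
e^(−λT) = (B₀·e^(rT)/D − 0.4)/(1 − 0.4) = (137.7182·1.380781/280.8864 − 0.4)/0.6 = 0.46165799
λ = −ln(0.46165799)/8.8397 = 0.087439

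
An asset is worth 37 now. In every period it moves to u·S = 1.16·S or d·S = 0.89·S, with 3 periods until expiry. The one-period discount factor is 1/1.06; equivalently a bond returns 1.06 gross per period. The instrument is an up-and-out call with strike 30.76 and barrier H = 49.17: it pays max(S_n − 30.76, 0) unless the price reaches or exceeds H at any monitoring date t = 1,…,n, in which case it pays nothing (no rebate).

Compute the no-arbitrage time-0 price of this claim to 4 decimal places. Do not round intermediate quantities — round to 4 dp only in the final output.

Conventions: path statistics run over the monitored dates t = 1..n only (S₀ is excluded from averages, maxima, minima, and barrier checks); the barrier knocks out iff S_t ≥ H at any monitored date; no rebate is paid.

Risk-neutral up-probability p* = (R−d)/(u−d) = (1.06−0.89)/(1.16−0.89) = 0.6296; the claim prices as the p*-weighted sum of path payoffs discounted by R^3.
Enumerate all 2^3 = 8 price paths (U = up ×1.16, D = down ×0.89); each path with k up-moves has probability p*^k·(1−p*)^(3−k).
DDD: M=32.9300, payoff=0.0000, prob=0.050805
UDD: M=42.9200, payoff=3.2369, prob=0.086369
DUD: M=38.1988, payoff=3.2369, prob=0.086369
UUD: M=49.7872, payoff=0.0000, prob=0.146827
DDU: M=33.9969, payoff=3.2369, prob=0.086369
UDU: M=44.3106, payoff=13.5506, prob=0.146827
DUU: M=44.3106, payoff=13.5506, prob=0.146827
UUU: M=57.7532, payoff=0.0000, prob=0.249606
Price = Σ prob·payoff / R^3 = 4.817907 / 1.191016 = 4.0452

price = 4.0452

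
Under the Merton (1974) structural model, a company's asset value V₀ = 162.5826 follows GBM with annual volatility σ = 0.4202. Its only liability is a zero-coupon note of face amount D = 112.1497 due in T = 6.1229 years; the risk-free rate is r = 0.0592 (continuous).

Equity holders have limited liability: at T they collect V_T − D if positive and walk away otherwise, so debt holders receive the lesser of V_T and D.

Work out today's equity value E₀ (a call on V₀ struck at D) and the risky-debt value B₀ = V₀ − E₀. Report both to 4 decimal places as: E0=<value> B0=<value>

E0=99.8914 B0=62.6912

Apply the equity-as-call identities (strike 112.1497, horizon 6.1229 years):
d₁ = [ln(V₀/D) + (r + σ²/2)T] / (σ√T)
   = [ln(162.5826/112.1497) + (0.0592 + 0.5·0.4202²)·6.1229] / (0.4202·√6.1229)
   = [0.371352 + 0.903030] / 1.039764 = 1.225645
d₂ = d₁ − σ√T = 1.225645 − 1.039764 = 0.185882
N(d₁) = 0.889834,  N(d₂) = 0.573731,  e^(−rT) = 0.695951
E₀ = V₀·N(d₁) − D·e^(−rT)·N(d₂)
   = 162.5826·0.889834 − 112.1497·0.695951·0.573731 = 99.891375
B₀ = V₀ − E₀ = 162.5826 − 99.891375 = 62.691225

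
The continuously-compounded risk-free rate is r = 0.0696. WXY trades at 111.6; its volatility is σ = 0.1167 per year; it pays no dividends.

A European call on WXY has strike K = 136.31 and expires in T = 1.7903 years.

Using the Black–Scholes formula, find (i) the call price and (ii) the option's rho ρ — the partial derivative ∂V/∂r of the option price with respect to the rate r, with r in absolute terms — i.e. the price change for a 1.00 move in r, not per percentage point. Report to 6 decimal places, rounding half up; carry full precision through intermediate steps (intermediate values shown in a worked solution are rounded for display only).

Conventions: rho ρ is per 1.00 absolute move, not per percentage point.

σ√T = 0.1167·√1.7903 = 0.156147
d₁ = (ln(S/K) + (r+σ²/2)T) / (σ√T) = (ln(111.6/136.31) + (0.0696+0.1167²/2)·1.7903) / 0.156147 = (-0.200011 + 0.136796) / 0.156147 = -0.404842
d₂ = d₁ − σ√T = -0.404842 − 0.156147 = -0.560989
e^{−rT} = 0.882846
N(d₁) = 0.342797,  N(d₂) = 0.287403
Call price V = S·N(d₁) − K·e^{−rT}·N(d₂) = 38.256141 − 34.586231 = 3.669910
ρ = K·T·e^{−rT}·N(d₂) = 61.919730

price = 3.669910
ρ = 61.919730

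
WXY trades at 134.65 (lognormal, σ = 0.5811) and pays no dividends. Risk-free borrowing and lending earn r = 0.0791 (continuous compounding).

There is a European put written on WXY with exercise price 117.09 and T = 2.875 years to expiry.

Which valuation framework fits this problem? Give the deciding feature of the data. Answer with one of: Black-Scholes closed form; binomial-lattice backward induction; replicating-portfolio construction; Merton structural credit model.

Key observation: a European-exercise option on WXY struck at 117.09 — a GBM underlying with constant parameters — admits an analytic price: the data contain no early exercise, no discrete tree, no debt structure.

framework: Black-Scholes closed form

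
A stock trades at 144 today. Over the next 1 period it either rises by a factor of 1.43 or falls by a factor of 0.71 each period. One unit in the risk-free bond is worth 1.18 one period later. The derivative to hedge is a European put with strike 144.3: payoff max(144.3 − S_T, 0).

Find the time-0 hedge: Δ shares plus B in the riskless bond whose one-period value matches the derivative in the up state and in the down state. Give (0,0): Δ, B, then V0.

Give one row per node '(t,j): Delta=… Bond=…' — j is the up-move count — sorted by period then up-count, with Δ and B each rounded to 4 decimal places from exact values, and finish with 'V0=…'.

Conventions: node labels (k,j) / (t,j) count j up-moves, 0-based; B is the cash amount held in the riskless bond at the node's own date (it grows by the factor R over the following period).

(0,0): Delta=-0.4057 Bond=70.7931
V0=12.3764

The replicating-portfolio and risk-neutral prices coincide; use p* = (1.18−0.71)/(1.43−0.71) = 0.6528 for the latter.
At maturity the claim pays: V(1,0)=42.0600, V(1,1)=0.0000
Node (0,0) S=144.0000: V=(p*·0.0000+(1−p*)·42.0600)/1.18=12.3764; Δ=(0.0000−42.0600)/(205.9200−102.2400)=-0.4057; B=V−Δ·S=70.7931
Check: Δ(0,0)·S0 + B(0,0) = 12.3764 = V0.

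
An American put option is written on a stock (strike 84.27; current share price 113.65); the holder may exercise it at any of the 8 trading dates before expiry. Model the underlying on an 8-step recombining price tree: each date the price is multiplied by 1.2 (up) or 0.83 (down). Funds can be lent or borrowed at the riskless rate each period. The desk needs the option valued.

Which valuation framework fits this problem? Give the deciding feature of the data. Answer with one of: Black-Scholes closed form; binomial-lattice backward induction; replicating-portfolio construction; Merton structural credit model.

Key observation: with exercise allowed before expiry on a discrete up/down model (8 steps from spot 113.65), the strike-84.27 put's value must be rolled back through the tree testing early exercise at each node.

framework: binomial-lattice backward induction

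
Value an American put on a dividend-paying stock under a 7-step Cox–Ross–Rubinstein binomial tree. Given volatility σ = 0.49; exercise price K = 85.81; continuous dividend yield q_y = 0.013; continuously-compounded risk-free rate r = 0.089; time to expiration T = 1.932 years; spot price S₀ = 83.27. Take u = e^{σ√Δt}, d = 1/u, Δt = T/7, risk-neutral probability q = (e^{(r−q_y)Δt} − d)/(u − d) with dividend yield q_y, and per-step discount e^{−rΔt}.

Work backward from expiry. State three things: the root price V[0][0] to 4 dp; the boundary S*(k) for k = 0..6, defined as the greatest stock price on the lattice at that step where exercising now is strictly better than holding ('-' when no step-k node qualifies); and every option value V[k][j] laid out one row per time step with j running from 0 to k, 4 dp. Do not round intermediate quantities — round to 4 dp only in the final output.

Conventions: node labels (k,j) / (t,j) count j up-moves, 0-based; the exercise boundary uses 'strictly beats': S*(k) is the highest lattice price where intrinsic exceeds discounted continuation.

price = 18.5651
boundary = - - 49.7613 38.4675 49.7613 38.4675 49.7613
tree:
18.5651
26.2897 11.0545
36.0487 16.9489 5.1610
47.3425 25.1958 8.7806 1.4571
56.0731 36.0487 14.5973 2.8537 0.0000
62.8222 47.3425 23.4976 5.5891 0.0000 0.0000
68.0395 56.0731 36.0487 10.9464 0.0000 0.0000 0.0000
72.0727 62.8222 47.3425 21.4390 0.0000 0.0000 0.0000 0.0000

params: Δt=0.27600 u=1.29359 d=0.77304 q=0.47672 e^(-rΔt)=0.97574
t_7 payoffs: 72.0727 62.8222 47.3425 21.4390 0.0000 0.0000 0.0000 0.0000
t_6: node(6,0) S=17.7705 payoff=68.0395 vs cont=66.0210 → 68.0395 [stop]  node(6,1) S=29.7369 payoff=56.0731 vs cont=54.0974 → 56.0731 [stop]  node(6,2) S=49.7613 payoff=36.0487 vs cont=34.1447 → 36.0487 [stop]  node(6,3) S=83.2700 payoff=2.5400 vs cont=10.9464 → 10.9464 [wait]  node(6,4) S=139.3430 payoff=0.0000 vs cont=0.0000 → 0.0000 [wait]  node(6,5) S=233.1747 payoff=0.0000 vs cont=0.0000 → 0.0000 [wait]  node(6,6) S=390.1916 payoff=0.0000 vs cont=0.0000 → 0.0000 [wait]  ⇒ S*(6)=49.7613
t_5: node(5,0) S=22.9878 payoff=62.8222 vs cont=60.8224 → 62.8222 [stop]  node(5,1) S=38.4675 payoff=47.3425 vs cont=45.3981 → 47.3425 [stop]  node(5,2) S=64.3710 payoff=21.4390 vs cont=23.4976 → 23.4976 [wait]  node(5,3) S=107.7176 payoff=0.0000 vs cont=5.5891 → 5.5891 [wait]  node(5,4) S=180.2533 payoff=0.0000 vs cont=0.0000 → 0.0000 [wait]  node(5,5) S=301.6336 payoff=0.0000 vs cont=0.0000 → 0.0000 [wait]  ⇒ S*(5)=38.4675
t_4: node(4,0) S=29.7369 payoff=56.0731 vs cont=54.0974 → 56.0731 [stop]  node(4,1) S=49.7613 payoff=36.0487 vs cont=35.1023 → 36.0487 [stop]  node(4,2) S=83.2700 payoff=2.5400 vs cont=14.5973 → 14.5973 [wait]  node(4,3) S=139.3430 payoff=0.0000 vs cont=2.8537 → 2.8537 [wait]  node(4,4) S=233.1747 payoff=0.0000 vs cont=0.0000 → 0.0000 [wait]  ⇒ S*(4)=49.7613
t_3: node(3,0) S=38.4675 payoff=47.3425 vs cont=45.3981 → 47.3425 [stop]  node(3,1) S=64.3710 payoff=21.4390 vs cont=25.1958 → 25.1958 [wait]  node(3,2) S=107.7176 payoff=0.0000 vs cont=8.7806 → 8.7806 [wait]  node(3,3) S=180.2533 payoff=0.0000 vs cont=1.4571 → 1.4571 [wait]  ⇒ S*(3)=38.4675
t_2: node(2,0) S=49.7613 payoff=36.0487 vs cont=35.8922 → 36.0487 [stop]  node(2,1) S=83.2700 payoff=2.5400 vs cont=16.9489 → 16.9489 [wait]  node(2,2) S=139.3430 payoff=0.0000 vs cont=5.1610 → 5.1610 [wait]  ⇒ S*(2)=49.7613
t_1: node(1,0) S=64.3710 payoff=21.4390 vs cont=26.2897 → 26.2897 [wait]  node(1,1) S=107.7176 payoff=0.0000 vs cont=11.0545 → 11.0545 [wait]  ⇒ S*(1)=-
t_0: node(0,0) S=83.2700 payoff=2.5400 vs cont=18.5651 → 18.5651 [wait]  ⇒ S*(0)=-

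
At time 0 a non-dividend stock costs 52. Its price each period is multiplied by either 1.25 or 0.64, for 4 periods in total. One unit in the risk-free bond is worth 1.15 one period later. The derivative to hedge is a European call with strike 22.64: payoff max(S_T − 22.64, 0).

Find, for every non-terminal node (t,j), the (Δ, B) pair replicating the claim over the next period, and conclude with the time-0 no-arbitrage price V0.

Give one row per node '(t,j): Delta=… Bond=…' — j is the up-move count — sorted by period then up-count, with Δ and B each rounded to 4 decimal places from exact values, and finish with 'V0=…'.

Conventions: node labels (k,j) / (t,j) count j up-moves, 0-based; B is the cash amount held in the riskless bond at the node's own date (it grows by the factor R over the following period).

(0,0): Delta=0.9914 Bond=-12.4452
(1,0): Delta=0.9345 Bond=-12.4176
(1,1): Delta=0.9971 Bond=-14.6834
(2,0): Delta=0.5954 Bond=-7.0573
(2,1): Delta=0.9685 Bond=-15.6965
(2,2): Delta=1.0000 Bond=-17.1191
(3,0): Delta=0.0000 Bond=0.0000
(3,1): Delta=0.6551 Bond=-9.7072
(3,2): Delta=1.0000 Bond=-19.6870
(3,3): Delta=1.0000 Bond=-19.6870
V0=39.1084

The replicating-portfolio and risk-neutral prices coincide; use p* = (1.15−0.64)/(1.25−0.64) = 0.8361 for the latter.
At maturity the claim pays: V(4,0)=0.0000, V(4,1)=0.0000, V(4,2)=10.6400, V(4,3)=42.3600, V(4,4)=104.3131
  t=3,j=0: stock 13.6315 → up 17.0394 (V=0.0000), down 8.7242 (V=0.0000). Price 0.0000; hedge Δ=0.0000, bond B=0.0000.
  t=3,j=1: stock 26.6240 → up 33.2800 (V=10.6400), down 17.0394 (V=0.0000). Price 7.7354; hedge Δ=0.6551, bond B=-9.7072.
  t=3,j=2: stock 52.0000 → up 65.0000 (V=42.3600), down 33.2800 (V=10.6400). Price 32.3130; hedge Δ=1.0000, bond B=-19.6870.
  t=3,j=3: stock 101.5625 → up 126.9531 (V=104.3131), down 65.0000 (V=42.3600). Price 81.8755; hedge Δ=1.0000, bond B=-19.6870.
  t=2,j=0: stock 21.2992 → up 26.6240 (V=7.7354), down 13.6315 (V=0.0000). Price 5.6238; hedge Δ=0.5954, bond B=-7.0573.
  t=2,j=1: stock 41.6000 → up 52.0000 (V=32.3130), down 26.6240 (V=7.7354). Price 24.5947; hedge Δ=0.9685, bond B=-15.6965.
  t=2,j=2: stock 81.2500 → up 101.5625 (V=81.8755), down 52.0000 (V=32.3130). Price 64.1309; hedge Δ=1.0000, bond B=-17.1191.
  t=1,j=0: stock 33.2800 → up 41.6000 (V=24.5947), down 21.2992 (V=5.6238). Price 18.6824; hedge Δ=0.9345, bond B=-12.4176.
  t=1,j=1: stock 65.0000 → up 81.2500 (V=64.1309), down 41.6000 (V=24.5947). Price 50.1301; hedge Δ=0.9971, bond B=-14.6834.
  t=0,j=0: stock 52.0000 → up 65.0000 (V=50.1301), down 33.2800 (V=18.6824). Price 39.1084; hedge Δ=0.9914, bond B=-12.4452.
Sanity check at the root: Δ(0,0)·S0 + B(0,0) reproduces V0 = 39.1084.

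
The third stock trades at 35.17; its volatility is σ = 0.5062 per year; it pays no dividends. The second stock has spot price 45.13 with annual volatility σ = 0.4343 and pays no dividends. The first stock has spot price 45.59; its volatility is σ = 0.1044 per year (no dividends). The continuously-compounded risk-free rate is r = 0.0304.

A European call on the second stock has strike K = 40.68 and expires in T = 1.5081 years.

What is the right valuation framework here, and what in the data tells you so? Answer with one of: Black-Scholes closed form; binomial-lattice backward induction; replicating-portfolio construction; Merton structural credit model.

Key observation: everything needed for the exact continuous-time valuation of the European call on the second stock (strike 40.68) is given, and no feature rules the closed form out.

framework: Black-Scholes closed form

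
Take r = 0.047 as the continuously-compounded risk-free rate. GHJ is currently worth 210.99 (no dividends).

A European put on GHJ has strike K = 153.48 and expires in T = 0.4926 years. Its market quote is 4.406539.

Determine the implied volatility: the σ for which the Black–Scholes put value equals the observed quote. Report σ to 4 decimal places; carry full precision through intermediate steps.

At σ = 0.4656 the Black–Scholes value reproduces the quote:
σ√T = 0.4656·√0.4926 = 0.326784
d₁ = (ln(S/K) + (r+σ²/2)T) / (σ√T) = (ln(210.99/153.48) + (0.047+0.4656²/2)·0.4926) / 0.326784 = (0.318240 + 0.076546) / 0.326784 = 1.208098
d₂ = d₁ − σ√T = 1.208098 − 0.326784 = 0.881314
e^{−rT} = 0.977114
N(−d₁) = 0.113505,  N(−d₂) = 0.189074
V = K·e^{−rT}·N(−d₂) − S·N(−d₁) = 28.354929 − 23.948390 = 4.406539 (the quoted price), and the Black–Scholes price is strictly increasing in σ, so σ is unique

sigma = 0.4656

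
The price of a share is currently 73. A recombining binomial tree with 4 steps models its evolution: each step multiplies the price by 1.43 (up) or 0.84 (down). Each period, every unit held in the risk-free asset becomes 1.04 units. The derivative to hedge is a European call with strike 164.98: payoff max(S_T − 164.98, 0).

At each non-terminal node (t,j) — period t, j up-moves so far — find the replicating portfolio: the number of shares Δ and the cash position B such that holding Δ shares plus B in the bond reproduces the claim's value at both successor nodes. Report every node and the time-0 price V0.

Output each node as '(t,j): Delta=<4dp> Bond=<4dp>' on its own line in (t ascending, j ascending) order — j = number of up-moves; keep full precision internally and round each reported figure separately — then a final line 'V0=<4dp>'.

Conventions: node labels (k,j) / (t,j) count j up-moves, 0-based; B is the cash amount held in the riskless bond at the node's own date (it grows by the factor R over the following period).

(0,0): Delta=0.1687 Bond=-9.4680
(1,0): Delta=0.0421 Bond=-2.0845
(1,1): Delta=0.3137 Bond=-24.9829
(2,0): Delta=0.0000 Bond=0.0000
(2,1): Delta=0.0903 Bond=-6.3952
(2,2): Delta=0.5695 Bond=-64.1769
(3,0): Delta=0.0000 Bond=0.0000
(3,1): Delta=0.0000 Bond=0.0000
(3,2): Delta=0.1937 Bond=-19.6206
(3,3): Delta=1.0000 Bond=-158.6346
V0=2.8451

Risk-neutral probability p* = (R−d)/(u−d) = (1.04−0.84)/(1.43−0.84) = 0.3390.
Expiry values: V(4,0)=0.0000, V(4,1)=0.0000, V(4,2)=0.0000, V(4,3)=14.3324, V(4,4)=140.2780
(3,0): S=43.2674. Δ = (V_up−V_dn)/(S_up−S_dn) = (0.0000−0.0000)/(61.8724−36.3446) = 0.0000. V = [p*·0.0000 + (1−p*)·0.0000]/1.04 = 0.0000. B = V − Δ·S = 0.0000.
(3,1): S=73.6576. Δ = (V_up−V_dn)/(S_up−S_dn) = (0.0000−0.0000)/(105.3303−61.8724) = 0.0000. V = [p*·0.0000 + (1−p*)·0.0000]/1.04 = 0.0000. B = V − Δ·S = 0.0000.
(3,2): S=125.3933. Δ = (V_up−V_dn)/(S_up−S_dn) = (14.3324−0.0000)/(179.3124−105.3303) = 0.1937. V = [p*·14.3324 + (1−p*)·0.0000]/1.04 = 4.6716. B = V − Δ·S = -19.6206.
(3,3): S=213.4671. Δ = (V_up−V_dn)/(S_up−S_dn) = (140.2780−14.3324)/(305.2580−179.3124) = 1.0000. V = [p*·140.2780 + (1−p*)·14.3324]/1.04 = 54.8325. B = V − Δ·S = -158.6346.
(2,0): S=51.5088. Δ = (V_up−V_dn)/(S_up−S_dn) = (0.0000−0.0000)/(73.6576−43.2674) = 0.0000. V = [p*·0.0000 + (1−p*)·0.0000]/1.04 = 0.0000. B = V − Δ·S = 0.0000.
(2,1): S=87.6876. Δ = (V_up−V_dn)/(S_up−S_dn) = (4.6716−0.0000)/(125.3933−73.6576) = 0.0903. V = [p*·4.6716 + (1−p*)·0.0000]/1.04 = 1.5227. B = V − Δ·S = -6.3952.
(2,2): S=149.2777. Δ = (V_up−V_dn)/(S_up−S_dn) = (54.8325−4.6716)/(213.4671−125.3933) = 0.5695. V = [p*·54.8325 + (1−p*)·4.6716]/1.04 = 20.8416. B = V − Δ·S = -64.1769.
(1,0): S=61.3200. Δ = (V_up−V_dn)/(S_up−S_dn) = (1.5227−0.0000)/(87.6876−51.5088) = 0.0421. V = [p*·1.5227 + (1−p*)·0.0000]/1.04 = 0.4963. B = V − Δ·S = -2.0845.
(1,1): S=104.3900. Δ = (V_up−V_dn)/(S_up−S_dn) = (20.8416−1.5227)/(149.2777−87.6876) = 0.3137. V = [p*·20.8416 + (1−p*)·1.5227]/1.04 = 7.7610. B = V − Δ·S = -24.9829.
(0,0): S=73.0000. Δ = (V_up−V_dn)/(S_up−S_dn) = (7.7610−0.4963)/(104.3900−61.3200) = 0.1687. V = [p*·7.7610 + (1−p*)·0.4963]/1.04 = 2.8451. B = V − Δ·S = -9.4680.
Sanity check at the root: Δ(0,0)·S0 + B(0,0) reproduces V0 = 2.8451.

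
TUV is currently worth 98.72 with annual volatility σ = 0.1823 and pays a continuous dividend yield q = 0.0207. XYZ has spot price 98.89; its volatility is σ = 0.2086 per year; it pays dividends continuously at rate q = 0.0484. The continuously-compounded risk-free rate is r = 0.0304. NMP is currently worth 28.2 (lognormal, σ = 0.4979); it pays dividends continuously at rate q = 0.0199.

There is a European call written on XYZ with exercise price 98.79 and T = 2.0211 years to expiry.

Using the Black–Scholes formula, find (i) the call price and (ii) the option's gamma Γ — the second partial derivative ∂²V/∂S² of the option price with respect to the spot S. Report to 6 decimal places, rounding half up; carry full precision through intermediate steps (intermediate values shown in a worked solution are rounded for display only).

price = 9.222528
Γ = 0.012331

σ√T = 0.2086·√2.0211 = 0.296557
d₁ = (ln(S/K) + (r−q+σ²/2)T) / (σ√T) = (ln(98.89/98.79) + (0.0304−0.0484+0.2086²/2)·2.0211) / 0.296557 = (0.001012 + 0.007593) / 0.296557 = 0.029016
d₂ = d₁ − σ√T = 0.029016 − 0.296557 = -0.267541
e^{−rT} = 0.940408
e^{−qT} = 0.906811
N(d₁) = 0.511574,  N(d₂) = 0.394526
Call price V = S·e^{−qT}·N(d₁) − K·e^{−rT}·N(d₂) = 45.875179 − 36.652651 = 9.222528
φ(d₁) = (1/√(2π))·e^{−d₁²/2} = 0.398774
Γ = e^{−qT}·φ(d₁) / (S·σ·√T) = 0.012331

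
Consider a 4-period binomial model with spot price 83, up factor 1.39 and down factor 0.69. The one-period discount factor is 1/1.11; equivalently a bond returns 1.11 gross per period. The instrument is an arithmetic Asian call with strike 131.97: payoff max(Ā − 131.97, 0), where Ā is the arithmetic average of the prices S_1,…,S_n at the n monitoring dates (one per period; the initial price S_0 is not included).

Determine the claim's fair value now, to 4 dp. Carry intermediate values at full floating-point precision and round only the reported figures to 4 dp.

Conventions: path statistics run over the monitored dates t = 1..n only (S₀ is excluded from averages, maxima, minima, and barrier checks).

Risk-neutral up-probability p* = (R−d)/(u−d) = (1.11−0.69)/(1.39−0.69) = 0.6000; the claim prices as the p*-weighted sum of path payoffs discounted by R^4.
Enumerate all 2^4 = 16 price paths (U = up ×1.39, D = down ×0.69); each path with k up-moves has probability p*^k·(1−p*)^(4−k).
DDDD: Ā=35.7166, payoff=0.0000, prob=0.025600
UDDD: Ā=71.9508, payoff=0.0000, prob=0.038400
DUDD: Ā=57.4258, payoff=0.0000, prob=0.038400
UUDD: Ā=115.6838, payoff=0.0000, prob=0.057600
DDUD: Ā=47.4035, payoff=0.0000, prob=0.038400
UDUD: Ā=95.4940, payoff=0.0000, prob=0.057600
DUUD: Ā=80.9690, payoff=0.0000, prob=0.057600
UUUD: Ā=163.1115, payoff=31.1415, prob=0.086400
DDDU: Ā=40.4882, payoff=0.0000, prob=0.038400
UDDU: Ā=81.5631, payoff=0.0000, prob=0.057600
DUDU: Ā=67.0381, payoff=0.0000, prob=0.057600
UUDU: Ā=135.0478, payoff=3.0778, prob=0.086400
DDUU: Ā=57.0159, payoff=0.0000, prob=0.057600
UDUU: Ā=114.8580, payoff=0.0000, prob=0.086400
DUUU: Ā=100.3330, payoff=0.0000, prob=0.086400
UUUU: Ā=202.1201, payoff=70.1501, prob=0.129600
Price = Σ prob·payoff / R^4 = 12.048004 / 1.518070 = 7.9364

price = 7.9364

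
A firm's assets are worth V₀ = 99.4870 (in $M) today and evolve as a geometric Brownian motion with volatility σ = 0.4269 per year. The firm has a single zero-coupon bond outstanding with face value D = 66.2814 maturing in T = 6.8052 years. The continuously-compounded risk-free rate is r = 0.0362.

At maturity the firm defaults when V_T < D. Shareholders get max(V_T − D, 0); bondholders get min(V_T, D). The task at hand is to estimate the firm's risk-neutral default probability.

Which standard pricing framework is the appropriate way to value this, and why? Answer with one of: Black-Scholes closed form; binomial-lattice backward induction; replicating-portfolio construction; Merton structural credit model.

framework: Merton structural credit model

Key observation: with the firm-asset dynamics (V₀ = 99.4870) and a single zero-coupon liability of face 66.2814 given, debt value, spread, and default probability all derive from the option view of the balance sheet.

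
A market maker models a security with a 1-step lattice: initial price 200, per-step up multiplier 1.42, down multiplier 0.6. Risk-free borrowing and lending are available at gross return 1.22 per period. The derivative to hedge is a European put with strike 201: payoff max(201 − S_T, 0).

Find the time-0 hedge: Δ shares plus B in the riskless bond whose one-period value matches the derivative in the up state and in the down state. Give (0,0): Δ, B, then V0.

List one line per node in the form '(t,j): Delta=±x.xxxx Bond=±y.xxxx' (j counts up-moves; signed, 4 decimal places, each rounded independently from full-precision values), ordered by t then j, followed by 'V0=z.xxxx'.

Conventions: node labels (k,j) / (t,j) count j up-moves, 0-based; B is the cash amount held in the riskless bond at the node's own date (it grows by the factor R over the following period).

Under the risk-neutral measure, an up-move has probability p* = (R−d)/(u−d) = 0.7561 and values discount at R = 1.22.
Expiry values: V(1,0)=81.0000, V(1,1)=0.0000
(0,0): S=200.0000. Δ = (V_up−V_dn)/(S_up−S_dn) = (0.0000−81.0000)/(284.0000−120.0000) = -0.4939. V = [p*·0.0000 + (1−p*)·81.0000]/1.22 = 16.1935. B = V − Δ·S = 114.9740.
Check: Δ(0,0)·S0 + B(0,0) = 16.1935 = V0.

(0,0): Delta=-0.4939 Bond=114.9740
V0=16.1935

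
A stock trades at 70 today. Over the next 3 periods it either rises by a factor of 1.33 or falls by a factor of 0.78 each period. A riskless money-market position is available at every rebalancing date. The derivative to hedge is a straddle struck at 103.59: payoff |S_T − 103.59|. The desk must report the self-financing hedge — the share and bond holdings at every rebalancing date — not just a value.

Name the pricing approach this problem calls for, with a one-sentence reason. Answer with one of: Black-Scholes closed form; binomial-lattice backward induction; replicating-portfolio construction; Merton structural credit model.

Key observation: the deliverable is the dynamic trading strategy on the 3-step tree (spot 70, moves 1.33 and 0.78), so the valuation must go through the node-by-node replicating-portfolio solve.

framework: replicating-portfolio construction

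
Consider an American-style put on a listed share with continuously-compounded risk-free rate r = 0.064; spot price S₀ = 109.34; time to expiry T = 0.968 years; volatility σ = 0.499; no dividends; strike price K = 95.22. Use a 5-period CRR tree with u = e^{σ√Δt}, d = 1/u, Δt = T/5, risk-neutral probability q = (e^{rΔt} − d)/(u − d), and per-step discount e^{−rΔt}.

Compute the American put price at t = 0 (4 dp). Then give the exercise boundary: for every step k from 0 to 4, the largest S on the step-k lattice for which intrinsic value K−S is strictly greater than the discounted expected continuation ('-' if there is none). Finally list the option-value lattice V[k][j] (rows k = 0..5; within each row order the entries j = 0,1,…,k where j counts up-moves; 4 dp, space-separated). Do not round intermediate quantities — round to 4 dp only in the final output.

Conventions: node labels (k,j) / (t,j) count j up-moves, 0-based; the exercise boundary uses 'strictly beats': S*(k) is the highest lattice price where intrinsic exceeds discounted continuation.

Δt=0.19360  u=1.24553  d=0.80287  q=0.47349  discount=0.98769
step 5 (expiry): payoffs max(K−S,0) = 58.7437 38.6328 7.4340 0.0000 0.0000 0.0000
step 4: (k=4,j=0): S=45.4323, K−S=49.7877, hold=48.6152 ⇒ V=49.7877 exercise | (k=4,j=1): S=70.4809, K−S=24.7391, hold=23.5665 ⇒ V=24.7391 exercise | (k=4,j=2): S=109.3400, K−S=0.0000, hold=3.8658 ⇒ V=3.8658 continue | (k=4,j=3): S=169.6237, K−S=0.0000, hold=0.0000 ⇒ V=0.0000 continue | (k=4,j=4): S=263.1442, K−S=0.0000, hold=0.0000 ⇒ V=0.0000 continue  boundary S*=70.4809
step 3: (k=3,j=0): S=56.5872, K−S=38.6328, hold=37.4603 ⇒ V=38.6328 exercise | (k=3,j=1): S=87.7860, K−S=7.4340, hold=14.6728 ⇒ V=14.6728 continue | (k=3,j=2): S=136.1861, K−S=0.0000, hold=2.0103 ⇒ V=2.0103 continue | (k=3,j=3): S=211.2711, K−S=0.0000, hold=0.0000 ⇒ V=0.0000 continue  boundary S*=56.5872
step 2: (k=2,j=0): S=70.4809, K−S=24.7391, hold=26.9518 ⇒ V=26.9518 continue | (k=2,j=1): S=109.3400, K−S=0.0000, hold=8.5703 ⇒ V=8.5703 continue | (k=2,j=2): S=169.6237, K−S=0.0000, hold=1.0454 ⇒ V=1.0454 continue  boundary S*=-
step 1: (k=1,j=0): S=87.7860, K−S=7.4340, hold=18.0236 ⇒ V=18.0236 continue | (k=1,j=1): S=136.1861, K−S=0.0000, hold=4.9457 ⇒ V=4.9457 continue  boundary S*=-
step 0: (k=0,j=0): S=109.3400, K−S=0.0000, hold=11.6856 ⇒ V=11.6856 continue  boundary S*=-

price = 11.6856
boundary = - - - 56.5872 70.4809
tree:
11.6856
18.0236 4.9457
26.9518 8.5703 1.0454
38.6328 14.6728 2.0103 0.0000
49.7877 24.7391 3.8658 0.0000 0.0000
58.7437 38.6328 7.4340 0.0000 0.0000 0.0000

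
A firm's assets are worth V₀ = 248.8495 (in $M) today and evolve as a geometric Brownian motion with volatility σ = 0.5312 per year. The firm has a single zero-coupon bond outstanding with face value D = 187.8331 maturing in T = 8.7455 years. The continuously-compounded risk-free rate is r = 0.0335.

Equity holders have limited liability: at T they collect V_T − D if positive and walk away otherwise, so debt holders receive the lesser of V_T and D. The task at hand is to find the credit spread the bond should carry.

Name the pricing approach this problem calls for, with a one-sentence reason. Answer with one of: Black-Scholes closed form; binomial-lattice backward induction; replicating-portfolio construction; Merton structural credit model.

Key observation: a levered firm with one bullet debt due at 8.7455 years is the canonical structural-credit setup: equity is a call on the firm's assets struck at the face value.

framework: Merton structural credit model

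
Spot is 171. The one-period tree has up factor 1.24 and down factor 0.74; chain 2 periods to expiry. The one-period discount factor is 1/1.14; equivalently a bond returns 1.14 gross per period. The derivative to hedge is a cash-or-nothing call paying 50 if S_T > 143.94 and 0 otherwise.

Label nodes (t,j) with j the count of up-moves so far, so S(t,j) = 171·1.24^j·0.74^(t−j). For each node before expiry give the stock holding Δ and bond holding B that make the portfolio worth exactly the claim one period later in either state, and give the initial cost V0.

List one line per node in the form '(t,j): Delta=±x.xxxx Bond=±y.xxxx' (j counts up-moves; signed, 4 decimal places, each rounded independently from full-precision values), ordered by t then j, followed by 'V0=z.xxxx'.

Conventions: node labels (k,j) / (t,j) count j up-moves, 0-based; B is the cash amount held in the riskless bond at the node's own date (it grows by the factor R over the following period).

(0,0): Delta=0.1026 Bond=19.3906
(1,0): Delta=0.7903 Bond=-64.9123
(1,1): Delta=0.0000 Bond=43.8596
V0=36.9344

Since d<R<u, set p* = (R−d)/(u−d) = 0.8000; price each node as the discounted p*-expectation of its children.
Expiry values: V(2,0)=0.0000, V(2,1)=50.0000, V(2,2)=50.0000
(1,0): S=126.5400. Δ = (V_up−V_dn)/(S_up−S_dn) = (50.0000−0.0000)/(156.9096−93.6396) = 0.7903. V = [p*·50.0000 + (1−p*)·0.0000]/1.14 = 35.0877. B = V − Δ·S = -64.9123.
(1,1): S=212.0400. Δ = (V_up−V_dn)/(S_up−S_dn) = (50.0000−50.0000)/(262.9296−156.9096) = 0.0000. V = [p*·50.0000 + (1−p*)·50.0000]/1.14 = 43.8596. B = V − Δ·S = 43.8596.
(0,0): S=171.0000. Δ = (V_up−V_dn)/(S_up−S_dn) = (43.8596−35.0877)/(212.0400−126.5400) = 0.1026. V = [p*·43.8596 + (1−p*)·35.0877]/1.14 = 36.9344. B = V − Δ·S = 19.3906.
Sanity check at the root: Δ(0,0)·S0 + B(0,0) reproduces V0 = 36.9344.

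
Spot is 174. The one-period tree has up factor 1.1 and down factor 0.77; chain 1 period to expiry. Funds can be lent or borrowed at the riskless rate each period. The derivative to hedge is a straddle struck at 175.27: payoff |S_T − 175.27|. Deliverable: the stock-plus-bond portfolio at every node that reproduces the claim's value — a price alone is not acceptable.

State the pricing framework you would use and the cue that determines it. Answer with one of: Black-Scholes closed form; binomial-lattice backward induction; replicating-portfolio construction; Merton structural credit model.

framework: replicating-portfolio construction

Key observation: the task asks for the hedge itself — share and bond holdings at every node of the 1-period tree on spot 174 with factors 1.1/0.77 — which is exactly what the replicating-portfolio construction produces.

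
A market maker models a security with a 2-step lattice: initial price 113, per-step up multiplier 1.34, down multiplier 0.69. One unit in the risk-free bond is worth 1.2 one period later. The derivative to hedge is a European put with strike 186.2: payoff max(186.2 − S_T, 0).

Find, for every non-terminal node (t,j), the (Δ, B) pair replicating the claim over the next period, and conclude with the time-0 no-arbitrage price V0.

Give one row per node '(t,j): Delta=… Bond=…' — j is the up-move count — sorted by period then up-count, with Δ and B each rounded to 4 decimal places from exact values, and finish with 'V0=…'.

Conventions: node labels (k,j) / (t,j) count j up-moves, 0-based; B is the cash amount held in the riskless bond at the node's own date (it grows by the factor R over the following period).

No-arbitrage ⇒ martingale measure with p* = (R−d)/(u−d) = 0.7846.
At maturity the claim pays: V(2,0)=132.4007, V(2,1)=81.7202, V(2,2)=0.0000
(1,0): S=77.9700. Δ = (V_up−V_dn)/(S_up−S_dn) = (81.7202−132.4007)/(104.4798−53.7993) = -1.0000. V = [p*·81.7202 + (1−p*)·132.4007]/1.2 = 77.1967. B = V − Δ·S = 155.1667.
(1,1): S=151.4200. Δ = (V_up−V_dn)/(S_up−S_dn) = (0.0000−81.7202)/(202.9028−104.4798) = -0.8303. V = [p*·0.0000 + (1−p*)·81.7202]/1.2 = 14.6677. B = V − Δ·S = 140.3911.
(0,0): S=113.0000. Δ = (V_up−V_dn)/(S_up−S_dn) = (14.6677−77.1967)/(151.4200−77.9700) = -0.8513. V = [p*·14.6677 + (1−p*)·77.1967]/1.2 = 23.4462. B = V − Δ·S = 119.6446.
As a check, the time-0 holding Δ(0,0)·S0 + B(0,0) comes to 23.4462 — exactly V0.

(0,0): Delta=-0.8513 Bond=119.6446
(1,0): Delta=-1.0000 Bond=155.1667
(1,1): Delta=-0.8303 Bond=140.3911
V0=23.4462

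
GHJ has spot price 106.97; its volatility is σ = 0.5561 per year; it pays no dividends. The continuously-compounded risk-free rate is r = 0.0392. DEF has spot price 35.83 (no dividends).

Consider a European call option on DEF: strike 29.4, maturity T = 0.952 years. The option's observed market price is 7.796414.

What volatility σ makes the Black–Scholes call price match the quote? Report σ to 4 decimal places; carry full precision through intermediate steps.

At σ = 0.1905 the Black–Scholes value reproduces the quote:
σ√T = 0.1905·√0.952 = 0.185872
d₁ = (ln(S/K) + (r+σ²/2)T) / (σ√T) = (ln(35.83/29.4) + (0.0392+0.1905²/2)·0.952) / 0.185872 = (0.197791 + 0.054593) / 0.185872 = 1.357836
d₂ = d₁ − σ√T = 1.357836 − 0.185872 = 1.171964
e^{−rT} = 0.963369
N(d₁) = 0.912742,  N(d₂) = 0.879394
V = S·N(d₁) − K·e^{−rT}·N(d₂) = 32.703551 − 24.907137 = 7.796414 (matching the quote); vega is positive throughout, so no other σ reproduces this price

sigma = 0.1905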